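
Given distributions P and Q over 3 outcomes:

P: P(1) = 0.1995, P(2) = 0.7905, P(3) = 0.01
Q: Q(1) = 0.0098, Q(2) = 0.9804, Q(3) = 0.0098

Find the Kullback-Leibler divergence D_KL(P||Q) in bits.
0.6221 bits

D_KL(P||Q) = Σ P(x) log₂(P(x)/Q(x))

Computing term by term:
  P(1)·log₂(P(1)/Q(1)) = 0.1995·log₂(0.1995/0.0098) = 0.86732
  P(2)·log₂(P(2)/Q(2)) = 0.7905·log₂(0.7905/0.9804) = -0.24553
  P(3)·log₂(P(3)/Q(3)) = 0.01·log₂(0.01/0.0098) = 0.00029

D_KL(P||Q) = 0.86732 - 0.24553 + 0.00029 = 0.62208 ≈ 0.6221 bits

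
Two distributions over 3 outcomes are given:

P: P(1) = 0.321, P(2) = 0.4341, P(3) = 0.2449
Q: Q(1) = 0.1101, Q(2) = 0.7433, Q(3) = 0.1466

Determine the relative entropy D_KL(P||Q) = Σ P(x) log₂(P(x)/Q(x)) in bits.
0.3400 bits

D_KL(P||Q) = Σ P(x) log₂(P(x)/Q(x))

Computing term by term:
  P(1)·log₂(P(1)/Q(1)) = 0.321·log₂(0.321/0.1101) = 0.49555
  P(2)·log₂(P(2)/Q(2)) = 0.4341·log₂(0.4341/0.7433) = -0.33683
  P(3)·log₂(P(3)/Q(3)) = 0.2449·log₂(0.2449/0.1466) = 0.18130

D_KL(P||Q) = 0.49555 - 0.33683 + 0.18130 = 0.34002 ≈ 0.3400 bits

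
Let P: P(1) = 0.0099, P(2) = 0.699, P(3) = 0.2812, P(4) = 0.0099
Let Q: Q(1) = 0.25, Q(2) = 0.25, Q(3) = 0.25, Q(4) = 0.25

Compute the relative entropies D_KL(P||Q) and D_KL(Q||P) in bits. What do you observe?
D_KL(P||Q) = 0.9923 bits, D_KL(Q||P) = 1.9159 bits. The two directions give different values (D_KL(Q||P) exceeds D_KL(P||Q) by 0.9236 bits): KL divergence is asymmetric.

D_KL(P||Q) = Σ P(x) log₂(P(x)/Q(x))

Computing term by term:
  P(1)·log₂(P(1)/Q(1)) = 0.0099·log₂(0.0099/0.25) = -0.04612
  P(2)·log₂(P(2)/Q(2)) = 0.699·log₂(0.699/0.25) = 1.03687
  P(3)·log₂(P(3)/Q(3)) = 0.2812·log₂(0.2812/0.25) = 0.04771
  P(4)·log₂(P(4)/Q(4)) = 0.0099·log₂(0.0099/0.25) = -0.04612

D_KL(P||Q) = -0.04612 + 1.03687 + 0.04771 - 0.04612 = 0.99234 ≈ 0.9923 bits

D_KL(Q||P) = Σ Q(x) log₂(Q(x)/P(x))

Computing term by term:
  Q(1)·log₂(Q(1)/P(1)) = 0.25·log₂(0.25/0.0099) = 1.16459
  Q(2)·log₂(Q(2)/P(2)) = 0.25·log₂(0.25/0.699) = -0.37084
  Q(3)·log₂(Q(3)/P(3)) = 0.25·log₂(0.25/0.2812) = -0.04242
  Q(4)·log₂(Q(4)/P(4)) = 0.25·log₂(0.25/0.0099) = 1.16459

D_KL(Q||P) = 1.16459 - 0.37084 - 0.04242 + 1.16459 = 1.91592 ≈ 1.9159 bits

These are NOT equal (difference: 0.9236 bits). KL divergence is asymmetric: D_KL(P||Q) ≠ D_KL(Q||P) in general.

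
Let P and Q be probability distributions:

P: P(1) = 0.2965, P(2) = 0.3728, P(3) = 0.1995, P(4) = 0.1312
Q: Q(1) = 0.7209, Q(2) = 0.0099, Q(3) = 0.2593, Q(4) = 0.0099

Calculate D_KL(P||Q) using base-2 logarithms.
1.9852 bits

D_KL(P||Q) = Σ P(x) log₂(P(x)/Q(x))

Computing term by term:
  P(1)·log₂(P(1)/Q(1)) = 0.2965·log₂(0.2965/0.7209) = -0.38004
  P(2)·log₂(P(2)/Q(2)) = 0.3728·log₂(0.3728/0.0099) = 1.95154
  P(3)·log₂(P(3)/Q(3)) = 0.1995·log₂(0.1995/0.2593) = -0.07546
  P(4)·log₂(P(4)/Q(4)) = 0.1312·log₂(0.1312/0.0099) = 0.48914

D_KL(P||Q) = -0.38004 + 1.95154 - 0.07546 + 0.48914 = 1.98518 ≈ 1.9852 bits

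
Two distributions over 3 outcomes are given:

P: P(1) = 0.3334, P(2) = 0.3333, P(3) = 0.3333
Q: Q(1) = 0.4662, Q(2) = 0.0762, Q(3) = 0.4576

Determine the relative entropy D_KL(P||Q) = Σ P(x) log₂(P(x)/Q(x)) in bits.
0.3959 bits

D_KL(P||Q) = Σ P(x) log₂(P(x)/Q(x))

Computing term by term:
  P(1)·log₂(P(1)/Q(1)) = 0.3334·log₂(0.3334/0.4662) = -0.16126
  P(2)·log₂(P(2)/Q(2)) = 0.3333·log₂(0.3333/0.0762) = 0.70958
  P(3)·log₂(P(3)/Q(3)) = 0.3333·log₂(0.3333/0.4576) = -0.15241

D_KL(P||Q) = -0.16126 + 0.70958 - 0.15241 = 0.39591 ≈ 0.3959 bits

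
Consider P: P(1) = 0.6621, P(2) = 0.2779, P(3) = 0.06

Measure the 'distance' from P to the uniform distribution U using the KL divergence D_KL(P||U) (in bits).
0.4342 bits

U(i) = 1/3 for all i

D_KL(P||U) = Σ P(x) log₂(P(x) / (1/3))
           = Σ P(x) log₂(P(x)) + log₂(3)
           = log₂(3) - H(P)

H(P) = -Σ P(x) log₂(P(x)):
  -P(1)·log₂(P(1)) = -(0.6621)·log₂(0.6621) = 0.39387
  -P(2)·log₂(P(2)) = -(0.2779)·log₂(0.2779) = 0.51338
  -P(3)·log₂(P(3)) = -(0.06)·log₂(0.06) = 0.24353
H(P) = 0.39387 + 0.51338 + 0.24353 = 1.15078 bits

log₂(3) = 1.58496 bits

D_KL(P||U) = 1.58496 - 1.15078 = 0.43418 ≈ 0.4342 bits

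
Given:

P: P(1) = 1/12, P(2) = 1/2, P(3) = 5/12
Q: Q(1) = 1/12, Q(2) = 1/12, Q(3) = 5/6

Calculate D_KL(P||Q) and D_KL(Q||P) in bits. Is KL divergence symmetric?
D_KL(P||Q) = 0.8758 bits, D_KL(Q||P) = 0.6179 bits. No, KL divergence is not symmetric.

D_KL(P||Q) = Σ P(x) log₂(P(x)/Q(x))

Computing term by term:
  P(1)·log₂(P(1)/Q(1)) = (1/12)·log₂((1/12)/(1/12)) = 0.00000
  P(2)·log₂(P(2)/Q(2)) = (1/2)·log₂((1/2)/(1/12)) = 1.29248
  P(3)·log₂(P(3)/Q(3)) = (5/12)·log₂((5/12)/(5/6)) = -0.41667

D_KL(P||Q) = 0.00000 + 1.29248 - 0.41667 = 0.87581 ≈ 0.8758 bits

D_KL(Q||P) = Σ Q(x) log₂(Q(x)/P(x))

Computing term by term:
  Q(1)·log₂(Q(1)/P(1)) = (1/12)·log₂((1/12)/(1/12)) = 0.00000
  Q(2)·log₂(Q(2)/P(2)) = (1/12)·log₂((1/12)/(1/2)) = -0.21541
  Q(3)·log₂(Q(3)/P(3)) = (5/6)·log₂((5/6)/(5/12)) = 0.83333

D_KL(Q||P) = 0.00000 - 0.21541 + 0.83333 = 0.61792 ≈ 0.6179 bits

These are NOT equal (difference: 0.2579 bits). KL divergence is asymmetric: D_KL(P||Q) ≠ D_KL(Q||P) in general.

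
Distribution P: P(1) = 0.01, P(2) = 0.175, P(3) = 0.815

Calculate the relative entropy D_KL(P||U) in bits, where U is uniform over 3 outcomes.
0.8379 bits

U(i) = 1/3 for all i

D_KL(P||U) = Σ P(x) log₂(P(x) / (1/3))
           = Σ P(x) log₂(P(x)) + log₂(3)
           = log₂(3) - H(P)

H(P) = -Σ P(x) log₂(P(x)):
  -P(1)·log₂(P(1)) = -(0.01)·log₂(0.01) = 0.06644
  -P(2)·log₂(P(2)) = -(0.175)·log₂(0.175) = 0.44005
  -P(3)·log₂(P(3)) = -(0.815)·log₂(0.815) = 0.24053
H(P) = 0.06644 + 0.44005 + 0.24053 = 0.74702 bits

log₂(3) = 1.58496 bits

D_KL(P||U) = 1.58496 - 0.74702 = 0.83794 ≈ 0.8379 bits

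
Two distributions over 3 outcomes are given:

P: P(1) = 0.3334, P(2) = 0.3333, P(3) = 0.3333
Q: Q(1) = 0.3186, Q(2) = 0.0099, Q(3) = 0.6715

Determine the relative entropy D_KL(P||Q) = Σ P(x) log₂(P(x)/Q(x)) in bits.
1.3759 bits

D_KL(P||Q) = Σ P(x) log₂(P(x)/Q(x))

Computing term by term:
  P(1)·log₂(P(1)/Q(1)) = 0.3334·log₂(0.3334/0.3186) = 0.02184
  P(2)·log₂(P(2)/Q(2)) = 0.3333·log₂(0.3333/0.0099) = 1.69091
  P(3)·log₂(P(3)/Q(3)) = 0.3333·log₂(0.3333/0.6715) = -0.33682

D_KL(P||Q) = 0.02184 + 1.69091 - 0.33682 = 1.37593 ≈ 1.3759 bits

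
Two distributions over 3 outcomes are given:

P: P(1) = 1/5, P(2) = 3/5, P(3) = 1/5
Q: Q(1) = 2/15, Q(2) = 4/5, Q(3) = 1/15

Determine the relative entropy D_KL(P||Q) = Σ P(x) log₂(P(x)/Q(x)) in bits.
0.1850 bits

D_KL(P||Q) = Σ P(x) log₂(P(x)/Q(x))

Computing term by term:
  P(1)·log₂(P(1)/Q(1)) = (1/5)·log₂((1/5)/(2/15)) = 0.11699
  P(2)·log₂(P(2)/Q(2)) = (3/5)·log₂((3/5)/(4/5)) = -0.24902
  P(3)·log₂(P(3)/Q(3)) = (1/5)·log₂((1/5)/(1/15)) = 0.31699

D_KL(P||Q) = 0.11699 - 0.24902 + 0.31699 = 0.18496 ≈ 0.1850 bits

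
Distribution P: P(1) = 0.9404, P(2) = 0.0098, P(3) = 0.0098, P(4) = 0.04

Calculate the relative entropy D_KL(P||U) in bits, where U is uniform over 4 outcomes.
1.6001 bits

U(i) = 1/4 for all i

D_KL(P||U) = Σ P(x) log₂(P(x) / (1/4))
           = Σ P(x) log₂(P(x)) + log₂(4)
           = log₂(4) - H(P)

H(P) = -Σ P(x) log₂(P(x)):
  -P(1)·log₂(P(1)) = -(0.9404)·log₂(0.9404) = 0.08337
  -P(2)·log₂(P(2)) = -(0.0098)·log₂(0.0098) = 0.06540
  -P(3)·log₂(P(3)) = -(0.0098)·log₂(0.0098) = 0.06540
  -P(4)·log₂(P(4)) = -(0.04)·log₂(0.04) = 0.18575
H(P) = 0.08337 + 0.06540 + 0.06540 + 0.18575 = 0.39992 bits

log₂(4) = 2.00000 bits

D_KL(P||U) = 2.00000 - 0.39992 = 1.60008 ≈ 1.6001 bits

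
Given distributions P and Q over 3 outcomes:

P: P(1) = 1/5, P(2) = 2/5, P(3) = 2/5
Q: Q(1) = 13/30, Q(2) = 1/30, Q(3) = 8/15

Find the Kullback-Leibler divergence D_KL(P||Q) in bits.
1.0449 bits

D_KL(P||Q) = Σ P(x) log₂(P(x)/Q(x))

Computing term by term:
  P(1)·log₂(P(1)/Q(1)) = (1/5)·log₂((1/5)/(13/30)) = -0.22310
  P(2)·log₂(P(2)/Q(2)) = (2/5)·log₂((2/5)/(1/30)) = 1.43399
  P(3)·log₂(P(3)/Q(3)) = (2/5)·log₂((2/5)/(8/15)) = -0.16601

D_KL(P||Q) = -0.22310 + 1.43399 - 0.16601 = 1.04488 ≈ 1.0449 bits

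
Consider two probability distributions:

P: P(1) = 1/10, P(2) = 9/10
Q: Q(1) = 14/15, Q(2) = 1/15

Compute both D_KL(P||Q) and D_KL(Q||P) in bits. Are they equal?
D_KL(P||Q) = 3.0572 bits, D_KL(Q||P) = 2.7572 bits. No, they are not equal.

D_KL(P||Q) = Σ P(x) log₂(P(x)/Q(x))

Computing term by term:
  P(1)·log₂(P(1)/Q(1)) = (1/10)·log₂((1/10)/(14/15)) = -0.32224
  P(2)·log₂(P(2)/Q(2)) = (9/10)·log₂((9/10)/(1/15)) = 3.37940

D_KL(P||Q) = -0.32224 + 3.37940 = 3.05716 ≈ 3.0572 bits

D_KL(Q||P) = Σ Q(x) log₂(Q(x)/P(x))

Computing term by term:
  Q(1)·log₂(Q(1)/P(1)) = (14/15)·log₂((14/15)/(1/10)) = 3.00757
  Q(2)·log₂(Q(2)/P(2)) = (1/15)·log₂((1/15)/(9/10)) = -0.25033

D_KL(Q||P) = 3.00757 - 0.25033 = 2.75724 ≈ 2.7572 bits

These are NOT equal (difference: 0.3000 bits). KL divergence is asymmetric: D_KL(P||Q) ≠ D_KL(Q||P) in general.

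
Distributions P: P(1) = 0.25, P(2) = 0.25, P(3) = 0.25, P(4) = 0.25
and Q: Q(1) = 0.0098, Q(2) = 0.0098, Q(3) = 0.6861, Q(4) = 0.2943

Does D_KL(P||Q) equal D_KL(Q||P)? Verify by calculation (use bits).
D_KL(P||Q) = 1.9135 bits, D_KL(Q||P) = 0.9770 bits. No — D_KL(P||Q) ≠ D_KL(Q||P) for this pair.

D_KL(P||Q) = Σ P(x) log₂(P(x)/Q(x))

Computing term by term:
  P(1)·log₂(P(1)/Q(1)) = 0.25·log₂(0.25/0.0098) = 1.16825
  P(2)·log₂(P(2)/Q(2)) = 0.25·log₂(0.25/0.0098) = 1.16825
  P(3)·log₂(P(3)/Q(3)) = 0.25·log₂(0.25/0.6861) = -0.36412
  P(4)·log₂(P(4)/Q(4)) = 0.25·log₂(0.25/0.2943) = -0.05884

D_KL(P||Q) = 1.16825 + 1.16825 - 0.36412 - 0.05884 = 1.91354 ≈ 1.9135 bits

D_KL(Q||P) = Σ Q(x) log₂(Q(x)/P(x))

Computing term by term:
  Q(1)·log₂(Q(1)/P(1)) = 0.0098·log₂(0.0098/0.25) = -0.04580
  Q(2)·log₂(Q(2)/P(2)) = 0.0098·log₂(0.0098/0.25) = -0.04580
  Q(3)·log₂(Q(3)/P(3)) = 0.6861·log₂(0.6861/0.25) = 0.99930
  Q(4)·log₂(Q(4)/P(4)) = 0.2943·log₂(0.2943/0.25) = 0.06927

D_KL(Q||P) = -0.04580 - 0.04580 + 0.99930 + 0.06927 = 0.97697 ≈ 0.9770 bits

These are NOT equal (difference: 0.9365 bits). KL divergence is asymmetric: D_KL(P||Q) ≠ D_KL(Q||P) in general.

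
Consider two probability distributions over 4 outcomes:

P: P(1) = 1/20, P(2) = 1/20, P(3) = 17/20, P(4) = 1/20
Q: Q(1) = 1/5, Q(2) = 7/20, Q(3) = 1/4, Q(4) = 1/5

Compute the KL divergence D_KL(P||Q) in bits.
1.1603 bits

D_KL(P||Q) = Σ P(x) log₂(P(x)/Q(x))

Computing term by term:
  P(1)·log₂(P(1)/Q(1)) = (1/20)·log₂((1/20)/(1/5)) = -0.10000
  P(2)·log₂(P(2)/Q(2)) = (1/20)·log₂((1/20)/(7/20)) = -0.14037
  P(3)·log₂(P(3)/Q(3)) = (17/20)·log₂((17/20)/(1/4)) = 1.50070
  P(4)·log₂(P(4)/Q(4)) = (1/20)·log₂((1/20)/(1/5)) = -0.10000

D_KL(P||Q) = -0.10000 - 0.14037 + 1.50070 - 0.10000 = 1.16033 ≈ 1.1603 bits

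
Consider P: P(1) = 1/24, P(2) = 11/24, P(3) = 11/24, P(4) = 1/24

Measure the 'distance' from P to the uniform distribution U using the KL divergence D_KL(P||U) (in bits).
0.5862 bits

U(i) = 1/4 for all i

D_KL(P||U) = Σ P(x) log₂(P(x) / (1/4))
           = Σ P(x) log₂(P(x)) + log₂(4)
           = log₂(4) - H(P)

H(P) = -Σ P(x) log₂(P(x)):
  -P(1)·log₂(P(1)) = -(1/24)·log₂(1/24) = 0.19104
  -P(2)·log₂(P(2)) = -(11/24)·log₂(11/24) = 0.51587
  -P(3)·log₂(P(3)) = -(11/24)·log₂(11/24) = 0.51587
  -P(4)·log₂(P(4)) = -(1/24)·log₂(1/24) = 0.19104
H(P) = 0.19104 + 0.51587 + 0.51587 + 0.19104 = 1.41382 bits

log₂(4) = 2.00000 bits

D_KL(P||U) = 2.00000 - 1.41382 = 0.58618 ≈ 0.5862 bits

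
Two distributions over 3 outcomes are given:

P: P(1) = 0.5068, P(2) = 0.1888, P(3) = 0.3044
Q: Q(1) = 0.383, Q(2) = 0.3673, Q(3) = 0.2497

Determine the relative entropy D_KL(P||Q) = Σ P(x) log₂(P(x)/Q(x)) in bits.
0.1105 bits

D_KL(P||Q) = Σ P(x) log₂(P(x)/Q(x))

Computing term by term:
  P(1)·log₂(P(1)/Q(1)) = 0.5068·log₂(0.5068/0.383) = 0.20478
  P(2)·log₂(P(2)/Q(2)) = 0.1888·log₂(0.1888/0.3673) = -0.18127
  P(3)·log₂(P(3)/Q(3)) = 0.3044·log₂(0.3044/0.2497) = 0.08699

D_KL(P||Q) = 0.20478 - 0.18127 + 0.08699 = 0.11050 ≈ 0.1105 bits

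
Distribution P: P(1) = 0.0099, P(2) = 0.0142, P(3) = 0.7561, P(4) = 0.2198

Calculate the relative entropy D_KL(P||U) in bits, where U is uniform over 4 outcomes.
1.0615 bits

U(i) = 1/4 for all i

D_KL(P||U) = Σ P(x) log₂(P(x) / (1/4))
           = Σ P(x) log₂(P(x)) + log₂(4)
           = log₂(4) - H(P)

H(P) = -Σ P(x) log₂(P(x)):
  -P(1)·log₂(P(1)) = -(0.0099)·log₂(0.0099) = 0.06592
  -P(2)·log₂(P(2)) = -(0.0142)·log₂(0.0142) = 0.08716
  -P(3)·log₂(P(3)) = -(0.7561)·log₂(0.7561) = 0.30497
  -P(4)·log₂(P(4)) = -(0.2198)·log₂(0.2198) = 0.48042
H(P) = 0.06592 + 0.08716 + 0.30497 + 0.48042 = 0.93847 bits

log₂(4) = 2.00000 bits

D_KL(P||U) = 2.00000 - 0.93847 = 1.06153 ≈ 1.0615 bits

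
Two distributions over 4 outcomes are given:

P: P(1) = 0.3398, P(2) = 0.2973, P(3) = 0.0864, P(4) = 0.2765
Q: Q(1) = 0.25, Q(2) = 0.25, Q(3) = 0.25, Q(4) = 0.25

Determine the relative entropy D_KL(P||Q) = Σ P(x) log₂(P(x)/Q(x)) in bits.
0.1325 bits

D_KL(P||Q) = Σ P(x) log₂(P(x)/Q(x))

Computing term by term:
  P(1)·log₂(P(1)/Q(1)) = 0.3398·log₂(0.3398/0.25) = 0.15045
  P(2)·log₂(P(2)/Q(2)) = 0.2973·log₂(0.2973/0.25) = 0.07432
  P(3)·log₂(P(3)/Q(3)) = 0.0864·log₂(0.0864/0.25) = -0.13244
  P(4)·log₂(P(4)/Q(4)) = 0.2765·log₂(0.2765/0.25) = 0.04019

D_KL(P||Q) = 0.15045 + 0.07432 - 0.13244 + 0.04019 = 0.13252 ≈ 0.1325 bits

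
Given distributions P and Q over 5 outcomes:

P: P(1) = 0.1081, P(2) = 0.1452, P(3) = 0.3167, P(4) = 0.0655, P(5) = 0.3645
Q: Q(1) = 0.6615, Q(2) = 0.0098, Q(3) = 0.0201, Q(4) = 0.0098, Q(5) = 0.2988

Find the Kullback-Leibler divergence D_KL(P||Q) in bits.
1.8260 bits

D_KL(P||Q) = Σ P(x) log₂(P(x)/Q(x))

Computing term by term:
  P(1)·log₂(P(1)/Q(1)) = 0.1081·log₂(0.1081/0.6615) = -0.28251
  P(2)·log₂(P(2)/Q(2)) = 0.1452·log₂(0.1452/0.0098) = 0.56470
  P(3)·log₂(P(3)/Q(3)) = 0.3167·log₂(0.3167/0.0201) = 1.25978
  P(4)·log₂(P(4)/Q(4)) = 0.0655·log₂(0.0655/0.0098) = 0.17951
  P(5)·log₂(P(5)/Q(5)) = 0.3645·log₂(0.3645/0.2988) = 0.10452

D_KL(P||Q) = -0.28251 + 0.56470 + 1.25978 + 0.17951 + 0.10452 = 1.82600 ≈ 1.8260 bits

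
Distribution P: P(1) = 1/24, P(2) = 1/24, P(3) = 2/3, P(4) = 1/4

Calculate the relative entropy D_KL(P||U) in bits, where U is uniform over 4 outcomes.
0.7279 bits

U(i) = 1/4 for all i

D_KL(P||U) = Σ P(x) log₂(P(x) / (1/4))
           = Σ P(x) log₂(P(x)) + log₂(4)
           = log₂(4) - H(P)

H(P) = -Σ P(x) log₂(P(x)):
  -P(1)·log₂(P(1)) = -(1/24)·log₂(1/24) = 0.19104
  -P(2)·log₂(P(2)) = -(1/24)·log₂(1/24) = 0.19104
  -P(3)·log₂(P(3)) = -(2/3)·log₂(2/3) = 0.38998
  -P(4)·log₂(P(4)) = -(1/4)·log₂(1/4) = 0.50000
H(P) = 0.19104 + 0.19104 + 0.38998 + 0.50000 = 1.27206 bits

log₂(4) = 2.00000 bits

D_KL(P||U) = 2.00000 - 1.27206 = 0.72794 ≈ 0.7279 bits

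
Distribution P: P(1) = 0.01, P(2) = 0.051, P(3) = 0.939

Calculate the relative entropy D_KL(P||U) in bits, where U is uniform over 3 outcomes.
1.2143 bits

U(i) = 1/3 for all i

D_KL(P||U) = Σ P(x) log₂(P(x) / (1/3))
           = Σ P(x) log₂(P(x)) + log₂(3)
           = log₂(3) - H(P)

H(P) = -Σ P(x) log₂(P(x)):
  -P(1)·log₂(P(1)) = -(0.01)·log₂(0.01) = 0.06644
  -P(2)·log₂(P(2)) = -(0.051)·log₂(0.051) = 0.21896
  -P(3)·log₂(P(3)) = -(0.939)·log₂(0.939) = 0.08526
H(P) = 0.06644 + 0.21896 + 0.08526 = 0.37066 bits

log₂(3) = 1.58496 bits

D_KL(P||U) = 1.58496 - 0.37066 = 1.21430 ≈ 1.2143 bits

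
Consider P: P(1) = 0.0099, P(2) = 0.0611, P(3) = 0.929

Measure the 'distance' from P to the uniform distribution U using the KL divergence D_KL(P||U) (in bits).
1.1739 bits

U(i) = 1/3 for all i

D_KL(P||U) = Σ P(x) log₂(P(x) / (1/3))
           = Σ P(x) log₂(P(x)) + log₂(3)
           = log₂(3) - H(P)

H(P) = -Σ P(x) log₂(P(x)):
  -P(1)·log₂(P(1)) = -(0.0099)·log₂(0.0099) = 0.06592
  -P(2)·log₂(P(2)) = -(0.0611)·log₂(0.0611) = 0.24640
  -P(3)·log₂(P(3)) = -(0.929)·log₂(0.929) = 0.09871
H(P) = 0.06592 + 0.24640 + 0.09871 = 0.41103 bits

log₂(3) = 1.58496 bits

D_KL(P||U) = 1.58496 - 0.41103 = 1.17393 ≈ 1.1739 bits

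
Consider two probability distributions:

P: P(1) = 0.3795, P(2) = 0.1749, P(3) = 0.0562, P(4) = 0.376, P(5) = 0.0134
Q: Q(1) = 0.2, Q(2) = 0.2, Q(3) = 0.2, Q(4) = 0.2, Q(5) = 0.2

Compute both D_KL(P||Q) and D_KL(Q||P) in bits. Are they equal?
D_KL(P||Q) = 0.5041 bits, D_KL(Q||P) = 0.8179 bits. No, they are not equal.

D_KL(P||Q) = Σ P(x) log₂(P(x)/Q(x))

Computing term by term:
  P(1)·log₂(P(1)/Q(1)) = 0.3795·log₂(0.3795/0.2) = 0.35070
  P(2)·log₂(P(2)/Q(2)) = 0.1749·log₂(0.1749/0.2) = -0.03384
  P(3)·log₂(P(3)/Q(3)) = 0.0562·log₂(0.0562/0.2) = -0.10292
  P(4)·log₂(P(4)/Q(4)) = 0.376·log₂(0.376/0.2) = 0.34244
  P(5)·log₂(P(5)/Q(5)) = 0.0134·log₂(0.0134/0.2) = -0.05226

D_KL(P||Q) = 0.35070 - 0.03384 - 0.10292 + 0.34244 - 0.05226 = 0.50412 ≈ 0.5041 bits

D_KL(Q||P) = Σ Q(x) log₂(Q(x)/P(x))

Computing term by term:
  Q(1)·log₂(Q(1)/P(1)) = 0.2·log₂(0.2/0.3795) = -0.18482
  Q(2)·log₂(Q(2)/P(2)) = 0.2·log₂(0.2/0.1749) = 0.03869
  Q(3)·log₂(Q(3)/P(3)) = 0.2·log₂(0.2/0.0562) = 0.36627
  Q(4)·log₂(Q(4)/P(4)) = 0.2·log₂(0.2/0.376) = -0.18215
  Q(5)·log₂(Q(5)/P(5)) = 0.2·log₂(0.2/0.0134) = 0.77994

D_KL(Q||P) = -0.18482 + 0.03869 + 0.36627 - 0.18215 + 0.77994 = 0.81793 ≈ 0.8179 bits

These are NOT equal (difference: 0.3138 bits). KL divergence is asymmetric: D_KL(P||Q) ≠ D_KL(Q||P) in general.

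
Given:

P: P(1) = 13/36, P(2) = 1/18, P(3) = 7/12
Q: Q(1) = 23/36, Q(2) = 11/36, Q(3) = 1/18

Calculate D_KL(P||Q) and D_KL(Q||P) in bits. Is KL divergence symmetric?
D_KL(P||Q) = 1.5450 bits, D_KL(Q||P) = 1.0889 bits. No, KL divergence is not symmetric.

D_KL(P||Q) = Σ P(x) log₂(P(x)/Q(x))

Computing term by term:
  P(1)·log₂(P(1)/Q(1)) = (13/36)·log₂((13/36)/(23/36)) = -0.29724
  P(2)·log₂(P(2)/Q(2)) = (1/18)·log₂((1/18)/(11/36)) = -0.13664
  P(3)·log₂(P(3)/Q(3)) = (7/12)·log₂((7/12)/(1/18)) = 1.97885

D_KL(P||Q) = -0.29724 - 0.13664 + 1.97885 = 1.54497 ≈ 1.5450 bits

D_KL(Q||P) = Σ Q(x) log₂(Q(x)/P(x))

Computing term by term:
  Q(1)·log₂(Q(1)/P(1)) = (23/36)·log₂((23/36)/(13/36)) = 0.52588
  Q(2)·log₂(Q(2)/P(2)) = (11/36)·log₂((11/36)/(1/18)) = 0.75149
  Q(3)·log₂(Q(3)/P(3)) = (1/18)·log₂((1/18)/(7/12)) = -0.18846

D_KL(Q||P) = 0.52588 + 0.75149 - 0.18846 = 1.08891 ≈ 1.0889 bits

These are NOT equal (difference: 0.4561 bits). KL divergence is asymmetric: D_KL(P||Q) ≠ D_KL(Q||P) in general.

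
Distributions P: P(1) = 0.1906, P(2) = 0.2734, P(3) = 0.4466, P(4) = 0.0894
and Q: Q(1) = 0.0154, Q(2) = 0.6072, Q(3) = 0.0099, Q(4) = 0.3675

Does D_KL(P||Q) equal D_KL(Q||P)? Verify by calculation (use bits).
D_KL(P||Q) = 2.6490 bits, D_KL(Q||P) = 1.3382 bits. No — D_KL(P||Q) ≠ D_KL(Q||P) for this pair.

D_KL(P||Q) = Σ P(x) log₂(P(x)/Q(x))

Computing term by term:
  P(1)·log₂(P(1)/Q(1)) = 0.1906·log₂(0.1906/0.0154) = 0.69179
  P(2)·log₂(P(2)/Q(2)) = 0.2734·log₂(0.2734/0.6072) = -0.31473
  P(3)·log₂(P(3)/Q(3)) = 0.4466·log₂(0.4466/0.0099) = 2.45425
  P(4)·log₂(P(4)/Q(4)) = 0.0894·log₂(0.0894/0.3675) = -0.18232

D_KL(P||Q) = 0.69179 - 0.31473 + 2.45425 - 0.18232 = 2.64899 ≈ 2.6490 bits

D_KL(Q||P) = Σ Q(x) log₂(Q(x)/P(x))

Computing term by term:
  Q(1)·log₂(Q(1)/P(1)) = 0.0154·log₂(0.0154/0.1906) = -0.05590
  Q(2)·log₂(Q(2)/P(2)) = 0.6072·log₂(0.6072/0.2734) = 0.69898
  Q(3)·log₂(Q(3)/P(3)) = 0.0099·log₂(0.0099/0.4466) = -0.05440
  Q(4)·log₂(Q(4)/P(4)) = 0.3675·log₂(0.3675/0.0894) = 0.74948

D_KL(Q||P) = -0.05590 + 0.69898 - 0.05440 + 0.74948 = 1.33816 ≈ 1.3382 bits

These are NOT equal (difference: 1.3108 bits). KL divergence is asymmetric: D_KL(P||Q) ≠ D_KL(Q||P) in general.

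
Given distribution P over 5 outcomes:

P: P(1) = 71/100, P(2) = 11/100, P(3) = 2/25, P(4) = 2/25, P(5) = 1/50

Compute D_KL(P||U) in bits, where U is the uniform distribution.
0.9249 bits

U(i) = 1/5 for all i

D_KL(P||U) = Σ P(x) log₂(P(x) / (1/5))
           = Σ P(x) log₂(P(x)) + log₂(5)
           = log₂(5) - H(P)

H(P) = -Σ P(x) log₂(P(x)):
  -P(1)·log₂(P(1)) = -(71/100)·log₂(71/100) = 0.35082
  -P(2)·log₂(P(2)) = -(11/100)·log₂(11/100) = 0.35029
  -P(3)·log₂(P(3)) = -(2/25)·log₂(2/25) = 0.29151
  -P(4)·log₂(P(4)) = -(2/25)·log₂(2/25) = 0.29151
  -P(5)·log₂(P(5)) = -(1/50)·log₂(1/50) = 0.11288
H(P) = 0.35082 + 0.35029 + 0.29151 + 0.29151 + 0.11288 = 1.39701 bits

log₂(5) = 2.32193 bits

D_KL(P||U) = 2.32193 - 1.39701 = 0.92492 ≈ 0.9249 bits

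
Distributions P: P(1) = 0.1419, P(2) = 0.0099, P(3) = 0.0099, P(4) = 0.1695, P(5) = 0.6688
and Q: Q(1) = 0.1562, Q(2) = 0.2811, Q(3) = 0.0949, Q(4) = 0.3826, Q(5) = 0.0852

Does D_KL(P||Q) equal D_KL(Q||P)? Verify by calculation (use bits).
D_KL(P||Q) = 1.6893 bits, D_KL(Q||P) = 1.8842 bits. No — D_KL(P||Q) ≠ D_KL(Q||P) for this pair.

D_KL(P||Q) = Σ P(x) log₂(P(x)/Q(x))

Computing term by term:
  P(1)·log₂(P(1)/Q(1)) = 0.1419·log₂(0.1419/0.1562) = -0.01966
  P(2)·log₂(P(2)/Q(2)) = 0.0099·log₂(0.0099/0.2811) = -0.04779
  P(3)·log₂(P(3)/Q(3)) = 0.0099·log₂(0.0099/0.0949) = -0.03228
  P(4)·log₂(P(4)/Q(4)) = 0.1695·log₂(0.1695/0.3826) = -0.19909
  P(5)·log₂(P(5)/Q(5)) = 0.6688·log₂(0.6688/0.0852) = 1.98811

D_KL(P||Q) = -0.01966 - 0.04779 - 0.03228 - 0.19909 + 1.98811 = 1.68929 ≈ 1.6893 bits

D_KL(Q||P) = Σ Q(x) log₂(Q(x)/P(x))

Computing term by term:
  Q(1)·log₂(Q(1)/P(1)) = 0.1562·log₂(0.1562/0.1419) = 0.02164
  Q(2)·log₂(Q(2)/P(2)) = 0.2811·log₂(0.2811/0.0099) = 1.35701
  Q(3)·log₂(Q(3)/P(3)) = 0.0949·log₂(0.0949/0.0099) = 0.30946
  Q(4)·log₂(Q(4)/P(4)) = 0.3826·log₂(0.3826/0.1695) = 0.44938
  Q(5)·log₂(Q(5)/P(5)) = 0.0852·log₂(0.0852/0.6688) = -0.25327

D_KL(Q||P) = 0.02164 + 1.35701 + 0.30946 + 0.44938 - 0.25327 = 1.88422 ≈ 1.8842 bits

These are NOT equal (difference: 0.1949 bits). KL divergence is asymmetric: D_KL(P||Q) ≠ D_KL(Q||P) in general.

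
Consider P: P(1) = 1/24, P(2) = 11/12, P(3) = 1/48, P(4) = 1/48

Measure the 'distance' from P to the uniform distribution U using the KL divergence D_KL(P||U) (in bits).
1.4612 bits

U(i) = 1/4 for all i

D_KL(P||U) = Σ P(x) log₂(P(x) / (1/4))
           = Σ P(x) log₂(P(x)) + log₂(4)
           = log₂(4) - H(P)

H(P) = -Σ P(x) log₂(P(x)):
  -P(1)·log₂(P(1)) = -(1/24)·log₂(1/24) = 0.19104
  -P(2)·log₂(P(2)) = -(11/12)·log₂(11/12) = 0.11507
  -P(3)·log₂(P(3)) = -(1/48)·log₂(1/48) = 0.11635
  -P(4)·log₂(P(4)) = -(1/48)·log₂(1/48) = 0.11635
H(P) = 0.19104 + 0.11507 + 0.11635 + 0.11635 = 0.53881 bits

log₂(4) = 2.00000 bits

D_KL(P||U) = 2.00000 - 0.53881 = 1.46119 ≈ 1.4612 bits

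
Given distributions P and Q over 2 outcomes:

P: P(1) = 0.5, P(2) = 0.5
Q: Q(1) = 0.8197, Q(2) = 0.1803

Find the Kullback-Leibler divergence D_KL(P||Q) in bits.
0.3792 bits

D_KL(P||Q) = Σ P(x) log₂(P(x)/Q(x))

Computing term by term:
  P(1)·log₂(P(1)/Q(1)) = 0.5·log₂(0.5/0.8197) = -0.35658
  P(2)·log₂(P(2)/Q(2)) = 0.5·log₂(0.5/0.1803) = 0.73576

D_KL(P||Q) = -0.35658 + 0.73576 = 0.37918 ≈ 0.3792 bits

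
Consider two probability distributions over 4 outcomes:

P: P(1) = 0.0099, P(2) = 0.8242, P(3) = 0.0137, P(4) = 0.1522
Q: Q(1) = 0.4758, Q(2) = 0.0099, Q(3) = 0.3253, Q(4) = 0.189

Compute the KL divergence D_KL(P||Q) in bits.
5.0925 bits

D_KL(P||Q) = Σ P(x) log₂(P(x)/Q(x))

Computing term by term:
  P(1)·log₂(P(1)/Q(1)) = 0.0099·log₂(0.0099/0.4758) = -0.05531
  P(2)·log₂(P(2)/Q(2)) = 0.8242·log₂(0.8242/0.0099) = 5.25792
  P(3)·log₂(P(3)/Q(3)) = 0.0137·log₂(0.0137/0.3253) = -0.06260
  P(4)·log₂(P(4)/Q(4)) = 0.1522·log₂(0.1522/0.189) = -0.04755

D_KL(P||Q) = -0.05531 + 5.25792 - 0.06260 - 0.04755 = 5.09246 ≈ 5.0925 bits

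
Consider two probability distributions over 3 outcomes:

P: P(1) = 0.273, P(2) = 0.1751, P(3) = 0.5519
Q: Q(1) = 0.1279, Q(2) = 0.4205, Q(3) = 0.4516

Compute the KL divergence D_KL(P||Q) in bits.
0.2370 bits

D_KL(P||Q) = Σ P(x) log₂(P(x)/Q(x))

Computing term by term:
  P(1)·log₂(P(1)/Q(1)) = 0.273·log₂(0.273/0.1279) = 0.29863
  P(2)·log₂(P(2)/Q(2)) = 0.1751·log₂(0.1751/0.4205) = -0.22131
  P(3)·log₂(P(3)/Q(3)) = 0.5519·log₂(0.5519/0.4516) = 0.15970

D_KL(P||Q) = 0.29863 - 0.22131 + 0.15970 = 0.23702 ≈ 0.2370 bits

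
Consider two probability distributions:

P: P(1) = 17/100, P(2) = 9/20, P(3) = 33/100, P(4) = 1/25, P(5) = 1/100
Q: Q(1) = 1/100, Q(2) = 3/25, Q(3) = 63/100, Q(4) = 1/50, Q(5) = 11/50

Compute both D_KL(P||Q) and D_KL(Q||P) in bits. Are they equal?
D_KL(P||Q) = 1.2405 bits, D_KL(Q||P) = 1.2791 bits. No, they are not equal.

D_KL(P||Q) = Σ P(x) log₂(P(x)/Q(x))

Computing term by term:
  P(1)·log₂(P(1)/Q(1)) = (17/100)·log₂((17/100)/(1/100)) = 0.69487
  P(2)·log₂(P(2)/Q(2)) = (9/20)·log₂((9/20)/(3/25)) = 0.85810
  P(3)·log₂(P(3)/Q(3)) = (33/100)·log₂((33/100)/(63/100)) = -0.30785
  P(4)·log₂(P(4)/Q(4)) = (1/25)·log₂((1/25)/(1/50)) = 0.04000
  P(5)·log₂(P(5)/Q(5)) = (1/100)·log₂((1/100)/(11/50)) = -0.04459

D_KL(P||Q) = 0.69487 + 0.85810 - 0.30785 + 0.04000 - 0.04459 = 1.24053 ≈ 1.2405 bits

D_KL(Q||P) = Σ Q(x) log₂(Q(x)/P(x))

Computing term by term:
  Q(1)·log₂(Q(1)/P(1)) = (1/100)·log₂((1/100)/(17/100)) = -0.04087
  Q(2)·log₂(Q(2)/P(2)) = (3/25)·log₂((3/25)/(9/20)) = -0.22883
  Q(3)·log₂(Q(3)/P(3)) = (63/100)·log₂((63/100)/(33/100)) = 0.58772
  Q(4)·log₂(Q(4)/P(4)) = (1/50)·log₂((1/50)/(1/25)) = -0.02000
  Q(5)·log₂(Q(5)/P(5)) = (11/50)·log₂((11/50)/(1/100)) = 0.98107

D_KL(Q||P) = -0.04087 - 0.22883 + 0.58772 - 0.02000 + 0.98107 = 1.27909 ≈ 1.2791 bits

These are NOT equal (difference: 0.0386 bits). KL divergence is asymmetric: D_KL(P||Q) ≠ D_KL(Q||P) in general.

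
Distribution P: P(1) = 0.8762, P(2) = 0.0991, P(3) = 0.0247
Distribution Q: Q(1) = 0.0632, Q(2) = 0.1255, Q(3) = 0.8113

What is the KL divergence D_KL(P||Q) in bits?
3.1655 bits

D_KL(P||Q) = Σ P(x) log₂(P(x)/Q(x))

Computing term by term:
  P(1)·log₂(P(1)/Q(1)) = 0.8762·log₂(0.8762/0.0632) = 3.32366
  P(2)·log₂(P(2)/Q(2)) = 0.0991·log₂(0.0991/0.1255) = -0.03377
  P(3)·log₂(P(3)/Q(3)) = 0.0247·log₂(0.0247/0.8113) = -0.12443

D_KL(P||Q) = 3.32366 - 0.03377 - 0.12443 = 3.16546 ≈ 3.1655 bits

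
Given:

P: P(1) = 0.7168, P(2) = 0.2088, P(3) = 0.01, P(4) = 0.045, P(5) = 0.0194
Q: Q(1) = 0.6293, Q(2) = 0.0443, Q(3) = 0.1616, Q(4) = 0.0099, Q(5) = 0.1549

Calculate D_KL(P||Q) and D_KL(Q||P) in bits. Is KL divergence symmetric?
D_KL(P||Q) = 0.6017 bits, D_KL(Q||P) = 0.8741 bits. No, KL divergence is not symmetric.

D_KL(P||Q) = Σ P(x) log₂(P(x)/Q(x))

Computing term by term:
  P(1)·log₂(P(1)/Q(1)) = 0.7168·log₂(0.7168/0.6293) = 0.13463
  P(2)·log₂(P(2)/Q(2)) = 0.2088·log₂(0.2088/0.0443) = 0.46703
  P(3)·log₂(P(3)/Q(3)) = 0.01·log₂(0.01/0.1616) = -0.04014
  P(4)·log₂(P(4)/Q(4)) = 0.045·log₂(0.045/0.0099) = 0.09830
  P(5)·log₂(P(5)/Q(5)) = 0.0194·log₂(0.0194/0.1549) = -0.05815

D_KL(P||Q) = 0.13463 + 0.46703 - 0.04014 + 0.09830 - 0.05815 = 0.60167 ≈ 0.6017 bits

D_KL(Q||P) = Σ Q(x) log₂(Q(x)/P(x))

Computing term by term:
  Q(1)·log₂(Q(1)/P(1)) = 0.6293·log₂(0.6293/0.7168) = -0.11820
  Q(2)·log₂(Q(2)/P(2)) = 0.0443·log₂(0.0443/0.2088) = -0.09909
  Q(3)·log₂(Q(3)/P(3)) = 0.1616·log₂(0.1616/0.01) = 0.64872
  Q(4)·log₂(Q(4)/P(4)) = 0.0099·log₂(0.0099/0.045) = -0.02163
  Q(5)·log₂(Q(5)/P(5)) = 0.1549·log₂(0.1549/0.0194) = 0.46427

D_KL(Q||P) = -0.11820 - 0.09909 + 0.64872 - 0.02163 + 0.46427 = 0.87407 ≈ 0.8741 bits

These are NOT equal (difference: 0.2724 bits). KL divergence is asymmetric: D_KL(P||Q) ≠ D_KL(Q||P) in general.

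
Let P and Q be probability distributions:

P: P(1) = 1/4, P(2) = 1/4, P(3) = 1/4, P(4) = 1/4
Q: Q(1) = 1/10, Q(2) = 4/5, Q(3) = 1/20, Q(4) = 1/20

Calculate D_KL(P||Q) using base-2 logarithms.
1.0719 bits

D_KL(P||Q) = Σ P(x) log₂(P(x)/Q(x))

Computing term by term:
  P(1)·log₂(P(1)/Q(1)) = (1/4)·log₂((1/4)/(1/10)) = 0.33048
  P(2)·log₂(P(2)/Q(2)) = (1/4)·log₂((1/4)/(4/5)) = -0.41952
  P(3)·log₂(P(3)/Q(3)) = (1/4)·log₂((1/4)/(1/20)) = 0.58048
  P(4)·log₂(P(4)/Q(4)) = (1/4)·log₂((1/4)/(1/20)) = 0.58048

D_KL(P||Q) = 0.33048 - 0.41952 + 0.58048 + 0.58048 = 1.07192 ≈ 1.0719 bits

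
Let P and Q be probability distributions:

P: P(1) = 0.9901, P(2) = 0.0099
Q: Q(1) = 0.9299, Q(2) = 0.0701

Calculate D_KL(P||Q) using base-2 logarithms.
0.0616 bits

D_KL(P||Q) = Σ P(x) log₂(P(x)/Q(x))

Computing term by term:
  P(1)·log₂(P(1)/Q(1)) = 0.9901·log₂(0.9901/0.9299) = 0.08960
  P(2)·log₂(P(2)/Q(2)) = 0.0099·log₂(0.0099/0.0701) = -0.02796

D_KL(P||Q) = 0.08960 - 0.02796 = 0.06164 ≈ 0.0616 bits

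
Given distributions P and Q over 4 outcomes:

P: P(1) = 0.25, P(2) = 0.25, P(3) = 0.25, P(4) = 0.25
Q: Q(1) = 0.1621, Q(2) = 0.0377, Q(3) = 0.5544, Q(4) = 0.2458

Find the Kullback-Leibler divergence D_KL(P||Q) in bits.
0.5574 bits

D_KL(P||Q) = Σ P(x) log₂(P(x)/Q(x))

Computing term by term:
  P(1)·log₂(P(1)/Q(1)) = 0.25·log₂(0.25/0.1621) = 0.15626
  P(2)·log₂(P(2)/Q(2)) = 0.25·log₂(0.25/0.0377) = 0.68232
  P(3)·log₂(P(3)/Q(3)) = 0.25·log₂(0.25/0.5544) = -0.28725
  P(4)·log₂(P(4)/Q(4)) = 0.25·log₂(0.25/0.2458) = 0.00611

D_KL(P||Q) = 0.15626 + 0.68232 - 0.28725 + 0.00611 = 0.55744 ≈ 0.5574 bits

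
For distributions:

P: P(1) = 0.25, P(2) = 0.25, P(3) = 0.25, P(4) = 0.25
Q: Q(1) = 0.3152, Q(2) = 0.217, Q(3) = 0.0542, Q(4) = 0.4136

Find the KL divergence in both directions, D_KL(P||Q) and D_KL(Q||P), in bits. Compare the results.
D_KL(P||Q) = 0.3373 bits, D_KL(Q||P) = 0.2419 bits. D_KL(P||Q) is larger than D_KL(Q||P) by 0.0954 bits; the two directions differ.

D_KL(P||Q) = Σ P(x) log₂(P(x)/Q(x))

Computing term by term:
  P(1)·log₂(P(1)/Q(1)) = 0.25·log₂(0.25/0.3152) = -0.08358
  P(2)·log₂(P(2)/Q(2)) = 0.25·log₂(0.25/0.217) = 0.05106
  P(3)·log₂(P(3)/Q(3)) = 0.25·log₂(0.25/0.0542) = 0.55139
  P(4)·log₂(P(4)/Q(4)) = 0.25·log₂(0.25/0.4136) = -0.18158

D_KL(P||Q) = -0.08358 + 0.05106 + 0.55139 - 0.18158 = 0.33729 ≈ 0.3373 bits

D_KL(Q||P) = Σ Q(x) log₂(Q(x)/P(x))

Computing term by term:
  Q(1)·log₂(Q(1)/P(1)) = 0.3152·log₂(0.3152/0.25) = 0.10538
  Q(2)·log₂(Q(2)/P(2)) = 0.217·log₂(0.217/0.25) = -0.04432
  Q(3)·log₂(Q(3)/P(3)) = 0.0542·log₂(0.0542/0.25) = -0.11954
  Q(4)·log₂(Q(4)/P(4)) = 0.4136·log₂(0.4136/0.25) = 0.30040

D_KL(Q||P) = 0.10538 - 0.04432 - 0.11954 + 0.30040 = 0.24192 ≈ 0.2419 bits

These are NOT equal (difference: 0.0954 bits). KL divergence is asymmetric: D_KL(P||Q) ≠ D_KL(Q||P) in general.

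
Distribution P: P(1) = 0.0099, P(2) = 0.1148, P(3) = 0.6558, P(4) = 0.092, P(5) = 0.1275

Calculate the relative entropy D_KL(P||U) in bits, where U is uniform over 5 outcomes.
0.8028 bits

U(i) = 1/5 for all i

D_KL(P||U) = Σ P(x) log₂(P(x) / (1/5))
           = Σ P(x) log₂(P(x)) + log₂(5)
           = log₂(5) - H(P)

H(P) = -Σ P(x) log₂(P(x)):
  -P(1)·log₂(P(1)) = -(0.0099)·log₂(0.0099) = 0.06592
  -P(2)·log₂(P(2)) = -(0.1148)·log₂(0.1148) = 0.35850
  -P(3)·log₂(P(3)) = -(0.6558)·log₂(0.6558) = 0.39917
  -P(4)·log₂(P(4)) = -(0.092)·log₂(0.092) = 0.31668
  -P(5)·log₂(P(5)) = -(0.1275)·log₂(0.1275) = 0.37886
H(P) = 0.06592 + 0.35850 + 0.39917 + 0.31668 + 0.37886 = 1.51913 bits

log₂(5) = 2.32193 bits

D_KL(P||U) = 2.32193 - 1.51913 = 0.80280 ≈ 0.8028 bits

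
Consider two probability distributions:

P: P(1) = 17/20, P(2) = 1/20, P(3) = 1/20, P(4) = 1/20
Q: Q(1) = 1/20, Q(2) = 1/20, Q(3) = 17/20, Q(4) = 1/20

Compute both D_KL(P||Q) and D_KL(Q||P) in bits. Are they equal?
D_KL(P||Q) = 3.2700 bits, D_KL(Q||P) = 3.2700 bits. Yes, in this case they are equal (although KL divergence is not symmetric in general).

D_KL(P||Q) = Σ P(x) log₂(P(x)/Q(x))

Computing term by term:
  P(1)·log₂(P(1)/Q(1)) = (17/20)·log₂((17/20)/(1/20)) = 3.47434
  P(2)·log₂(P(2)/Q(2)) = (1/20)·log₂((1/20)/(1/20)) = 0.00000
  P(3)·log₂(P(3)/Q(3)) = (1/20)·log₂((1/20)/(17/20)) = -0.20437
  P(4)·log₂(P(4)/Q(4)) = (1/20)·log₂((1/20)/(1/20)) = 0.00000

D_KL(P||Q) = 3.47434 + 0.00000 - 0.20437 + 0.00000 = 3.26997 ≈ 3.2700 bits

D_KL(Q||P) = Σ Q(x) log₂(Q(x)/P(x))

Computing term by term:
  Q(1)·log₂(Q(1)/P(1)) = (1/20)·log₂((1/20)/(17/20)) = -0.20437
  Q(2)·log₂(Q(2)/P(2)) = (1/20)·log₂((1/20)/(1/20)) = 0.00000
  Q(3)·log₂(Q(3)/P(3)) = (17/20)·log₂((17/20)/(1/20)) = 3.47434
  Q(4)·log₂(Q(4)/P(4)) = (1/20)·log₂((1/20)/(1/20)) = 0.00000

D_KL(Q||P) = -0.20437 + 0.00000 + 3.47434 + 0.00000 = 3.26997 ≈ 3.2700 bits

These ARE equal here. Q is P with outcomes relabeled (Q(1) = P(3), Q(2) = P(4), Q(3) = P(1), Q(4) = P(2)) by a relabeling that is its own inverse, so the two sums contain exactly the same terms in a different order. This is a special case — KL divergence is not symmetric in general: D_KL(P||Q) ≠ D_KL(Q||P) for most P, Q.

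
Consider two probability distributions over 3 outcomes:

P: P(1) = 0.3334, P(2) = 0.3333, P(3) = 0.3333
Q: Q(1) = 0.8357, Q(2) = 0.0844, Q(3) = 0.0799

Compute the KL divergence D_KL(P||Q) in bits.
0.9052 bits

D_KL(P||Q) = Σ P(x) log₂(P(x)/Q(x))

Computing term by term:
  P(1)·log₂(P(1)/Q(1)) = 0.3334·log₂(0.3334/0.8357) = -0.44200
  P(2)·log₂(P(2)/Q(2)) = 0.3333·log₂(0.3333/0.0844) = 0.66044
  P(3)·log₂(P(3)/Q(3)) = 0.3333·log₂(0.3333/0.0799) = 0.68678

D_KL(P||Q) = -0.44200 + 0.66044 + 0.68678 = 0.90522 ≈ 0.9052 bits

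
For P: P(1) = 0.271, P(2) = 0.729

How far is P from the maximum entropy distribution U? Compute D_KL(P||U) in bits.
0.1571 bits

U(i) = 1/2 for all i

D_KL(P||U) = Σ P(x) log₂(P(x) / (1/2))
           = Σ P(x) log₂(P(x)) + log₂(2)
           = log₂(2) - H(P)

H(P) = -Σ P(x) log₂(P(x)):
  -P(1)·log₂(P(1)) = -(0.271)·log₂(0.271) = 0.51047
  -P(2)·log₂(P(2)) = -(0.729)·log₂(0.729) = 0.33243
H(P) = 0.51047 + 0.33243 = 0.84290 bits

log₂(2) = 1.00000 bits

D_KL(P||U) = 1.00000 - 0.84290 = 0.15710 ≈ 0.1571 bits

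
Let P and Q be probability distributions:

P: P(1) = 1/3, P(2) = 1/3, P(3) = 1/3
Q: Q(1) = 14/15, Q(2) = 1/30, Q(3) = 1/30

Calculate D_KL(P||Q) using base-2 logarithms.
1.7195 bits

D_KL(P||Q) = Σ P(x) log₂(P(x)/Q(x))

Computing term by term:
  P(1)·log₂(P(1)/Q(1)) = (1/3)·log₂((1/3)/(14/15)) = -0.49514
  P(2)·log₂(P(2)/Q(2)) = (1/3)·log₂((1/3)/(1/30)) = 1.10731
  P(3)·log₂(P(3)/Q(3)) = (1/3)·log₂((1/3)/(1/30)) = 1.10731

D_KL(P||Q) = -0.49514 + 1.10731 + 1.10731 = 1.71948 ≈ 1.7195 bits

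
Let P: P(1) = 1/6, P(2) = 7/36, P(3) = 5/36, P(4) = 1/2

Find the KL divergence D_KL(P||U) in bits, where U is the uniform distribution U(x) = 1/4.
0.2142 bits

U(i) = 1/4 for all i

D_KL(P||U) = Σ P(x) log₂(P(x) / (1/4))
           = Σ P(x) log₂(P(x)) + log₂(4)
           = log₂(4) - H(P)

H(P) = -Σ P(x) log₂(P(x)):
  -P(1)·log₂(P(1)) = -(1/6)·log₂(1/6) = 0.43083
  -P(2)·log₂(P(2)) = -(7/36)·log₂(7/36) = 0.45939
  -P(3)·log₂(P(3)) = -(5/36)·log₂(5/36) = 0.39556
  -P(4)·log₂(P(4)) = -(1/2)·log₂(1/2) = 0.50000
H(P) = 0.43083 + 0.45939 + 0.39556 + 0.50000 = 1.78578 bits

log₂(4) = 2.00000 bits

D_KL(P||U) = 2.00000 - 1.78578 = 0.21422 ≈ 0.2142 bits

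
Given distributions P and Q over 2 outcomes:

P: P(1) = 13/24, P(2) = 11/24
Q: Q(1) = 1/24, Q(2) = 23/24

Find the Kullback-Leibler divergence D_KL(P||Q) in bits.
1.5167 bits

D_KL(P||Q) = Σ P(x) log₂(P(x)/Q(x))

Computing term by term:
  P(1)·log₂(P(1)/Q(1)) = (13/24)·log₂((13/24)/(1/24)) = 2.00440
  P(2)·log₂(P(2)/Q(2)) = (11/24)·log₂((11/24)/(23/24)) = -0.48773

D_KL(P||Q) = 2.00440 - 0.48773 = 1.51667 ≈ 1.5167 bits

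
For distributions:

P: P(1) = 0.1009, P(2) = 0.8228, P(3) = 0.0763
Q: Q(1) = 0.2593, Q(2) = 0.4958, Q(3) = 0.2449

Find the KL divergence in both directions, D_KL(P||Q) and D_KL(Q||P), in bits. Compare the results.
D_KL(P||Q) = 0.3355 bits, D_KL(Q||P) = 0.4028 bits. D_KL(Q||P) is larger than D_KL(P||Q) by 0.0673 bits; the two directions differ.

D_KL(P||Q) = Σ P(x) log₂(P(x)/Q(x))

Computing term by term:
  P(1)·log₂(P(1)/Q(1)) = 0.1009·log₂(0.1009/0.2593) = -0.13740
  P(2)·log₂(P(2)/Q(2)) = 0.8228·log₂(0.8228/0.4958) = 0.60129
  P(3)·log₂(P(3)/Q(3)) = 0.0763·log₂(0.0763/0.2449) = -0.12837

D_KL(P||Q) = -0.13740 + 0.60129 - 0.12837 = 0.33552 ≈ 0.3355 bits

D_KL(Q||P) = Σ Q(x) log₂(Q(x)/P(x))

Computing term by term:
  Q(1)·log₂(Q(1)/P(1)) = 0.2593·log₂(0.2593/0.1009) = 0.35309
  Q(2)·log₂(Q(2)/P(2)) = 0.4958·log₂(0.4958/0.8228) = -0.36232
  Q(3)·log₂(Q(3)/P(3)) = 0.2449·log₂(0.2449/0.0763) = 0.41203

D_KL(Q||P) = 0.35309 - 0.36232 + 0.41203 = 0.40280 ≈ 0.4028 bits

These are NOT equal (difference: 0.0673 bits). KL divergence is asymmetric: D_KL(P||Q) ≠ D_KL(Q||P) in general.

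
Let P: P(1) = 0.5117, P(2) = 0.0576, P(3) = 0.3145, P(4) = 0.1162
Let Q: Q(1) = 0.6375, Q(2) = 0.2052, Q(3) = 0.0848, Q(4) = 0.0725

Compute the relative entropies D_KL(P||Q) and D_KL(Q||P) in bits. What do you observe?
D_KL(P||Q) = 0.4059 bits, D_KL(Q||P) = 0.3686 bits. The two directions give different values (D_KL(P||Q) exceeds D_KL(Q||P) by 0.0373 bits): KL divergence is asymmetric.

D_KL(P||Q) = Σ P(x) log₂(P(x)/Q(x))

Computing term by term:
  P(1)·log₂(P(1)/Q(1)) = 0.5117·log₂(0.5117/0.6375) = -0.16227
  P(2)·log₂(P(2)/Q(2)) = 0.0576·log₂(0.0576/0.2052) = -0.10557
  P(3)·log₂(P(3)/Q(3)) = 0.3145·log₂(0.3145/0.0848) = 0.59470
  P(4)·log₂(P(4)/Q(4)) = 0.1162·log₂(0.1162/0.0725) = 0.07908

D_KL(P||Q) = -0.16227 - 0.10557 + 0.59470 + 0.07908 = 0.40594 ≈ 0.4059 bits

D_KL(Q||P) = Σ Q(x) log₂(Q(x)/P(x))

Computing term by term:
  Q(1)·log₂(Q(1)/P(1)) = 0.6375·log₂(0.6375/0.5117) = 0.20217
  Q(2)·log₂(Q(2)/P(2)) = 0.2052·log₂(0.2052/0.0576) = 0.37611
  Q(3)·log₂(Q(3)/P(3)) = 0.0848·log₂(0.0848/0.3145) = -0.16035
  Q(4)·log₂(Q(4)/P(4)) = 0.0725·log₂(0.0725/0.1162) = -0.04934

D_KL(Q||P) = 0.20217 + 0.37611 - 0.16035 - 0.04934 = 0.36859 ≈ 0.3686 bits

These are NOT equal (difference: 0.0373 bits). KL divergence is asymmetric: D_KL(P||Q) ≠ D_KL(Q||P) in general.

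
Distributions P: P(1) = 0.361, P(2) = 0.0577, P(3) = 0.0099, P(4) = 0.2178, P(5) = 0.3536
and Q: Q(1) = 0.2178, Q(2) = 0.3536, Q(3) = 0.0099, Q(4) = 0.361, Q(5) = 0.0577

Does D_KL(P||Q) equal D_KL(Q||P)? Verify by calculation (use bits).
D_KL(P||Q) = 0.8783 bits, D_KL(Q||P) = 0.8783 bits. Yes — for this pair D_KL(P||Q) = D_KL(Q||P).

D_KL(P||Q) = Σ P(x) log₂(P(x)/Q(x))

Computing term by term:
  P(1)·log₂(P(1)/Q(1)) = 0.361·log₂(0.361/0.2178) = 0.26317
  P(2)·log₂(P(2)/Q(2)) = 0.0577·log₂(0.0577/0.3536) = -0.15091
  P(3)·log₂(P(3)/Q(3)) = 0.0099·log₂(0.0099/0.0099) = 0.00000
  P(4)·log₂(P(4)/Q(4)) = 0.2178·log₂(0.2178/0.361) = -0.15878
  P(5)·log₂(P(5)/Q(5)) = 0.3536·log₂(0.3536/0.0577) = 0.92483

D_KL(P||Q) = 0.26317 - 0.15091 + 0.00000 - 0.15878 + 0.92483 = 0.87831 ≈ 0.8783 bits

D_KL(Q||P) = Σ Q(x) log₂(Q(x)/P(x))

Computing term by term:
  Q(1)·log₂(Q(1)/P(1)) = 0.2178·log₂(0.2178/0.361) = -0.15878
  Q(2)·log₂(Q(2)/P(2)) = 0.3536·log₂(0.3536/0.0577) = 0.92483
  Q(3)·log₂(Q(3)/P(3)) = 0.0099·log₂(0.0099/0.0099) = 0.00000
  Q(4)·log₂(Q(4)/P(4)) = 0.361·log₂(0.361/0.2178) = 0.26317
  Q(5)·log₂(Q(5)/P(5)) = 0.0577·log₂(0.0577/0.3536) = -0.15091

D_KL(Q||P) = -0.15878 + 0.92483 + 0.00000 + 0.26317 - 0.15091 = 0.87831 ≈ 0.8783 bits

These ARE equal here. Q is P with outcomes relabeled (Q(1) = P(4), Q(2) = P(5), Q(4) = P(1), Q(5) = P(2)) by a relabeling that is its own inverse, so the two sums contain exactly the same terms in a different order. This is a special case — KL divergence is not symmetric in general: D_KL(P||Q) ≠ D_KL(Q||P) for most P, Q.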